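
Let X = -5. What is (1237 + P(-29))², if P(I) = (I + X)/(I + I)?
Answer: 1288092100/841 ≈ 1.5316e+6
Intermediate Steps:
P(I) = (-5 + I)/(2*I) (P(I) = (I - 5)/(I + I) = (-5 + I)/((2*I)) = (-5 + I)*(1/(2*I)) = (-5 + I)/(2*I))
(1237 + P(-29))² = (1237 + (½)*(-5 - 29)/(-29))² = (1237 + (½)*(-1/29)*(-34))² = (1237 + 17/29)² = (35890/29)² = 1288092100/841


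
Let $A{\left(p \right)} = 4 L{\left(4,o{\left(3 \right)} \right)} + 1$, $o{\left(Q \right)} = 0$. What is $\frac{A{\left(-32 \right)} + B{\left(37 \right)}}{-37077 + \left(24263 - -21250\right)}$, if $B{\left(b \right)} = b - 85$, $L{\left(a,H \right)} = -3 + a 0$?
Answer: $- \frac{59}{8436} \approx -0.0069938$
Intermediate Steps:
$L{\left(a,H \right)} = -3$ ($L{\left(a,H \right)} = -3 + 0 = -3$)
$A{\left(p \right)} = -11$ ($A{\left(p \right)} = 4 \left(-3\right) + 1 = -12 + 1 = -11$)
$B{\left(b \right)} = -85 + b$ ($B{\left(b \right)} = b - 85 = -85 + b$)
$\frac{A{\left(-32 \right)} + B{\left(37 \right)}}{-37077 + \left(24263 - -21250\right)} = \frac{-11 + \left(-85 + 37\right)}{-37077 + \left(24263 - -21250\right)} = \frac{-11 - 48}{-37077 + \left(24263 + 21250\right)} = - \frac{59}{-37077 + 45513} = - \frac{59}{8436}$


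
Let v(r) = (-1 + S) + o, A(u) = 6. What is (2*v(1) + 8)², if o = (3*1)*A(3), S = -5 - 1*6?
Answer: 400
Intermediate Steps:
S = -11 (S = -5 - 6 = -11)
o = 18 (o = (3*1)*6 = 3*6 = 18)
v(r) = 6 (v(r) = (-1 - 11) + 18 = -12 + 18 = 6)
(2*v(1) + 8)² = (2*6 + 8)² = (12 + 8)² = 20² = 400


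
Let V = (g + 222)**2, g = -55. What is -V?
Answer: -27889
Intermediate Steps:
V = 27889 (V = (-55 + 222)**2 = 167**2 = 27889)
-V = -1*27889 = -27889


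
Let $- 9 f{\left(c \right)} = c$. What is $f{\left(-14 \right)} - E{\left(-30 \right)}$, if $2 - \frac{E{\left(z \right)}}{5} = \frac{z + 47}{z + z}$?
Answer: $- \frac{355}{36} \approx -9.8611$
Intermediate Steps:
$f{\left(c \right)} = - \frac{c}{9}$
$E{\left(z \right)} = 10 - \frac{5 \left(47 + z\right)}{2 z}$ ($E{\left(z \right)} = 10 - 5 \frac{z + 47}{z + z} = 10 - 5 \frac{47 + z}{2 z} = 10 - \frac{5 \left(47 + z\right)}{2 z}$)
$f{\left(-14 \right)} - E{\left(-30 \right)} = \left(- \frac{1}{9}\right) \left(-14\right) - \frac{5 \left(-47 + 3 \left(-30\right)\right)}{2 \left(-30\right)} = \frac{14}{9} - \frac{5}{2} \left(- \frac{1}{30}\right) \left(-47 - 90\right) = \frac{14}{9} - \frac{5}{2} \left(- \frac{1}{30}\right) \left(-137\right) = \frac{14}{9} - \frac{137}{12} = - \frac{355}{36}$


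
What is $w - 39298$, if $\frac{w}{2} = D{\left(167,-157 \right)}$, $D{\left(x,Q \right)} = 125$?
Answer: $-39048$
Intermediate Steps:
$w = 250$ ($w = 2 \cdot 125 = 250$)
$w - 39298 = 250 - 39298 = -39048$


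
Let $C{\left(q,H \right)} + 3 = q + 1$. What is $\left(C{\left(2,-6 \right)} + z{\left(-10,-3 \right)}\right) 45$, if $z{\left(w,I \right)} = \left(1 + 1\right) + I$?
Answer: $-45$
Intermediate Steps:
$C{\left(q,H \right)} = -2 + q$ ($C{\left(q,H \right)} = -3 + \left(q + 1\right) = -3 + \left(1 + q\right) = -2 + q$)
$z{\left(w,I \right)} = 2 + I$
$\left(C{\left(2,-6 \right)} + z{\left(-10,-3 \right)}\right) 45 = \left(\left(-2 + 2\right) + \left(2 - 3\right)\right) 45 = \left(0 - 1\right) 45 = \left(-1\right) 45 = -45$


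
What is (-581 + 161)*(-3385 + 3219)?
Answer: 69720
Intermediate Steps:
(-581 + 161)*(-3385 + 3219) = -420*(-166) = 69720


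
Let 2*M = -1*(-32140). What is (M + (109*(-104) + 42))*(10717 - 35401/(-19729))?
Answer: 1009985944944/19729 ≈ 5.1193e+7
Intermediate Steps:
M = 16070 (M = (-1*(-32140))/2 = (½)*32140 = 16070)
(M + (109*(-104) + 42))*(10717 - 35401/(-19729)) = (16070 + (109*(-104) + 42))*(10717 - 35401/(-19729)) = (16070 + (-11336 + 42))*(10717 - 35401*(-1/19729)) = (16070 - 11294)*(10717 + 35401/19729) = 4776*(211471094/19729) = 1009985944944/19729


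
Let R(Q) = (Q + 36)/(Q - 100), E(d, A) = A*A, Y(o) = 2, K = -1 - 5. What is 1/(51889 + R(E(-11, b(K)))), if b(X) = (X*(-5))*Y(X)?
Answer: 875/45403784 ≈ 1.9272e-5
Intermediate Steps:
K = -6
b(X) = -10*X (b(X) = (X*(-5))*2 = -5*X*2 = -10*X)
E(d, A) = A²
R(Q) = (36 + Q)/(-100 + Q)
1/(51889 + R(E(-11, b(K)))) = 1/(51889 + (36 + (-10*(-6))²)/(-100 + (-10*(-6))²)) = 1/(51889 + (36 + 60²)/(-100 + 60²)) = 1/(51889 + (36 + 3600)/(-100 + 3600)) = 1/(51889 + 3636/3500) = 1/(51889 + (1/3500)*3636) = 1/(51889 + 909/875) = 1/(45403784/875) = 875/45403784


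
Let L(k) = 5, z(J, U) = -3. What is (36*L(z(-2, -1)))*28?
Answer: 5040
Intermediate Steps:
(36*L(z(-2, -1)))*28 = (36*5)*28 = 180*28 = 5040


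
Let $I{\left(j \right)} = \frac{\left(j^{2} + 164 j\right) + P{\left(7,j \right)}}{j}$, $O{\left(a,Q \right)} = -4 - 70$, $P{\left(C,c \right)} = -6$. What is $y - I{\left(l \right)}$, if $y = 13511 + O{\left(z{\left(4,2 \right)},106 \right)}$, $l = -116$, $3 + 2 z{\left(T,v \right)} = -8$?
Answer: $\frac{776559}{58} \approx 13389.0$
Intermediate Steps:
$z{\left(T,v \right)} = - \frac{11}{2}$ ($z{\left(T,v \right)} = - \frac{3}{2} + \frac{1}{2} \left(-8\right) = - \frac{3}{2} - 4 = - \frac{11}{2}$)
$O{\left(a,Q \right)} = -74$ ($O{\left(a,Q \right)} = -4 - 70 = -74$)
$I{\left(j \right)} = \frac{-6 + j^{2} + 164 j}{j}$ ($I{\left(j \right)} = \frac{\left(j^{2} + 164 j\right) - 6}{j} = \frac{-6 + j^{2} + 164 j}{j}$)
$y = 13437$ ($y = 13511 - 74 = 13437$)
$y - I{\left(l \right)} = 13437 - \left(164 - 116 - \frac{6}{-116}\right) = 13437 - \left(164 - 116 - - \frac{3}{58}\right) = 13437 - \left(164 - 116 + \frac{3}{58}\right) = 13437 - \frac{2787}{58} = \frac{776559}{58}$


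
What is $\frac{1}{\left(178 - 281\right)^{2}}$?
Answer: $\frac{1}{10609} \approx 9.426 \cdot 10^{-5}$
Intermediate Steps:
$\frac{1}{\left(178 - 281\right)^{2}} = \frac{1}{\left(-103\right)^{2}} = \frac{1}{10609}$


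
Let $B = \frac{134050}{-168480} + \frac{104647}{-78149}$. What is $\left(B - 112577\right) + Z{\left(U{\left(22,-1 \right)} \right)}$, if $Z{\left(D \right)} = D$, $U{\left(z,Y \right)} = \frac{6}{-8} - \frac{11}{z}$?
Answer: $- \frac{148229453483045}{1316654352} \approx -1.1258 \cdot 10^{5}$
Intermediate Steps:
$U{\left(z,Y \right)} = - \frac{3}{4} - \frac{11}{z}$ ($U{\left(z,Y \right)} = 6 \left(- \frac{1}{8}\right) - \frac{11}{z} = - \frac{3}{4} - \frac{11}{z}$)
$B = - \frac{2810680001}{1316654352}$ ($B = 134050 \left(- \frac{1}{168480}\right) + 104647 \left(- \frac{1}{78149}\right) = - \frac{13405}{16848} - \frac{104647}{78149} = - \frac{2810680001}{1316654352} \approx -2.1347$)
$\left(B - 112577\right) + Z{\left(U{\left(22,-1 \right)} \right)} = \left(- \frac{2810680001}{1316654352} - 112577\right) - \left(\frac{3}{4} + \frac{11}{22}\right) = - \frac{148227807665105}{1316654352} - \frac{5}{4} = - \frac{148229453483045}{1316654352}$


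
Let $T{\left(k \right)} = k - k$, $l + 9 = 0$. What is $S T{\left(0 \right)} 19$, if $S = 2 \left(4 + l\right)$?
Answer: $0$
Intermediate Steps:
$l = -9$ ($l = -9 + 0 = -9$)
$T{\left(k \right)} = 0$
$S = -10$ ($S = 2 \left(4 - 9\right) = 2 \left(-5\right) = -10$)
$S T{\left(0 \right)} 19 = - 10 \cdot 0 \cdot 19 = \left(-10\right) 0 = 0$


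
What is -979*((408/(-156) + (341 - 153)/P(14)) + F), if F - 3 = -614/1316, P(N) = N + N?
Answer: -55541607/8554 ≈ -6493.1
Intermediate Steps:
P(N) = 2*N
F = 1667/658 (F = 3 - 614/1316 = 3 - 614*1/1316 = 3 - 307/658 = 1667/658 ≈ 2.5334)
-979*((408/(-156) + (341 - 153)/P(14)) + F) = -979*((408/(-156) + (341 - 153)/((2*14))) + 1667/658) = -979*((408*(-1/156) + 188/28) + 1667/658) = -979*((-34/13 + 188*(1/28)) + 1667/658) = -979*((-34/13 + 47/7) + 1667/658) = -979*(373/91 + 1667/658) = -979*56733/8554 = -55541607/8554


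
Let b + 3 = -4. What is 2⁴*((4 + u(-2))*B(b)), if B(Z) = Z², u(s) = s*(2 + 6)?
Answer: -9408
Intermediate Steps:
b = -7 (b = -3 - 4 = -7)
u(s) = 8*s (u(s) = s*8 = 8*s)
2⁴*((4 + u(-2))*B(b)) = 2⁴*((4 + 8*(-2))*(-7)²) = 16*((4 - 16)*49) = 16*(-12*49) = 16*(-588) = -9408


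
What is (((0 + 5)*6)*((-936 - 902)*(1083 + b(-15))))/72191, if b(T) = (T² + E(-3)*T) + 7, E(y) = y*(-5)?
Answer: -60102600/72191 ≈ -832.55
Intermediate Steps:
E(y) = -5*y
b(T) = 7 + T² + 15*T (b(T) = (T² + (-5*(-3))*T) + 7 = (T² + 15*T) + 7 = 7 + T² + 15*T)
(((0 + 5)*6)*((-936 - 902)*(1083 + b(-15))))/72191 = (((0 + 5)*6)*((-936 - 902)*(1083 + (7 + (-15)² + 15*(-15)))))/72191 = ((5*6)*(-1838*(1083 + (7 + 225 - 225))))*(1/72191) = (30*(-1838*(1083 + 7)))*(1/72191) = (30*(-1838*1090))*(1/72191) = (30*(-2003420))*(1/72191) = -60102600*1/72191 = -60102600/72191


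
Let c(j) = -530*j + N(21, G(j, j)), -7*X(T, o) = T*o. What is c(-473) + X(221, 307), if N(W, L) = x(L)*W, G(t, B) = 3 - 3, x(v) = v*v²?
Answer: 1686983/7 ≈ 2.4100e+5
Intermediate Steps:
x(v) = v³
G(t, B) = 0
N(W, L) = W*L³ (N(W, L) = L³*W = W*L³)
X(T, o) = -T*o/7
c(j) = -530*j (c(j) = -530*j + 21*0³ = -530*j + 21*0 = -530*j + 0 = -530*j)
c(-473) + X(221, 307) = -530*(-473) - ⅐*221*307 = 250690 - 67847/7 = 1686983/7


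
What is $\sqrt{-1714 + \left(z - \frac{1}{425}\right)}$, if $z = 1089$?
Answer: $\frac{3 i \sqrt{501738}}{85} \approx 25.0 i$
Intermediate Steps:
$\sqrt{-1714 + \left(z - \frac{1}{425}\right)} = \sqrt{-1714 + \left(1089 - \frac{1}{425}\right)} = \sqrt{-1714 + \frac{462824}{425}} = \sqrt{- \frac{265626}{425}} = \frac{3 i \sqrt{501738}}{85}$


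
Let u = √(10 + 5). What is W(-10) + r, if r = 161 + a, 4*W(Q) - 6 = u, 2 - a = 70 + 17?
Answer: 155/2 + √15/4 ≈ 78.468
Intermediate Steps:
u = √15 ≈ 3.8730
a = -85 (a = 2 - (70 + 17) = 2 - 1*87 = 2 - 87 = -85)
W(Q) = 3/2 + √15/4
r = 76 (r = 161 - 85 = 76)
W(-10) + r = (3/2 + √15/4) + 76 = 155/2 + √15/4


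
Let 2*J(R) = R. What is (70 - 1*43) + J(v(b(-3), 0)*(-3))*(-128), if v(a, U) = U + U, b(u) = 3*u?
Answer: 27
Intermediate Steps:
v(a, U) = 2*U
J(R) = R/2
(70 - 1*43) + J(v(b(-3), 0)*(-3))*(-128) = (70 - 1*43) + (((2*0)*(-3))/2)*(-128) = (70 - 43) + ((0*(-3))/2)*(-128) = 27 + ((1/2)*0)*(-128) = 27 + 0*(-128) = 27 + 0 = 27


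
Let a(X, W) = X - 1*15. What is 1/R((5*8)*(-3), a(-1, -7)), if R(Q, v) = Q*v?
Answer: 1/1920 ≈ 0.00052083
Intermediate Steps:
a(X, W) = -15 + X (a(X, W) = X - 15 = -15 + X)
1/R((5*8)*(-3), a(-1, -7)) = 1/(((5*8)*(-3))*(-15 - 1)) = 1/((40*(-3))*(-16)) = 1/(-120*(-16)) = 1/1920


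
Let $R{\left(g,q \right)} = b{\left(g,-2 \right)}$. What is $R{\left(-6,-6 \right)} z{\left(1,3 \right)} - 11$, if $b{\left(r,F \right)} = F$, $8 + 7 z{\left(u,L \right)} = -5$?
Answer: $- \frac{51}{7} \approx -7.2857$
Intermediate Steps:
$z{\left(u,L \right)} = - \frac{13}{7}$ ($z{\left(u,L \right)} = - \frac{8}{7} + \frac{1}{7} \left(-5\right) = - \frac{8}{7} - \frac{5}{7} = - \frac{13}{7}$)
$R{\left(g,q \right)} = -2$
$R{\left(-6,-6 \right)} z{\left(1,3 \right)} - 11 = \left(-2\right) \left(- \frac{13}{7}\right) - 11 = \frac{26}{7} - 11 = - \frac{51}{7}$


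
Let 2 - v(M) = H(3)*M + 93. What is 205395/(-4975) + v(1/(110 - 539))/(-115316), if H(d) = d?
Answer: -169346871478/4101934265 ≈ -41.285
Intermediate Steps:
v(M) = -91 - 3*M (v(M) = 2 - (3*M + 93) = 2 - (93 + 3*M) = 2 + (-93 - 3*M) = -91 - 3*M)
205395/(-4975) + v(1/(110 - 539))/(-115316) = 205395/(-4975) + (-91 - 3/(110 - 539))/(-115316) = 205395*(-1/4975) + (-91 - 3/(-429))*(-1/115316) = -41079/995 + (-91 - 3*(-1/429))*(-1/115316) = -41079/995 + (-91 + 1/143)*(-1/115316) = -41079/995 - 13012/143*(-1/115316) = -41079/995 + 3253/4122547 = -169346871478/4101934265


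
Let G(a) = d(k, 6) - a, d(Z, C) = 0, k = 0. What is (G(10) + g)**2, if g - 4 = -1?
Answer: 49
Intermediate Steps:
g = 3 (g = 4 - 1 = 3)
G(a) = -a (G(a) = 0 - a = -a)
(G(10) + g)**2 = (-1*10 + 3)**2 = (-10 + 3)**2 = (-7)**2 = 49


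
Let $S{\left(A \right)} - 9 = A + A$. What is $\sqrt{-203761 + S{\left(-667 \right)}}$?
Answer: $i \sqrt{205086} \approx 452.86 i$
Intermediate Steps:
$S{\left(A \right)} = 9 + 2 A$ ($S{\left(A \right)} = 9 + \left(A + A\right) = 9 + 2 A$)
$\sqrt{-203761 + S{\left(-667 \right)}} = \sqrt{-203761 + \left(9 + 2 \left(-667\right)\right)} = \sqrt{-203761 + \left(9 - 1334\right)} = \sqrt{-203761 - 1325} = \sqrt{-205086} = i \sqrt{205086}$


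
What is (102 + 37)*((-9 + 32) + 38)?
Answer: 8479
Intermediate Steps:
(102 + 37)*((-9 + 32) + 38) = 139*(23 + 38) = 139*61 = 8479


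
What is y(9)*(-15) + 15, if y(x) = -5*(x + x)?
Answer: 1365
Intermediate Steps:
y(x) = -10*x
y(9)*(-15) + 15 = -10*9*(-15) + 15 = -90*(-15) + 15 = 1350 + 15 = 1365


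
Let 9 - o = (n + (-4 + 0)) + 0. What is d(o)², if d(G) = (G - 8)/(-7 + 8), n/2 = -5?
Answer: 225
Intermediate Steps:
n = -10 (n = 2*(-5) = -10)
o = 23 (o = 9 - ((-10 + (-4 + 0)) + 0) = 9 - ((-10 - 4) + 0) = 9 - (-14 + 0) = 9 - 1*(-14) = 9 + 14 = 23)
d(G) = -8 + G (d(G) = (-8 + G)/1 = (-8 + G)*1 = -8 + G)
d(o)² = (-8 + 23)² = 15² = 225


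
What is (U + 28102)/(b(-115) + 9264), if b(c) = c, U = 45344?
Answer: 73446/9149 ≈ 8.0278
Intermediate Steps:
(U + 28102)/(b(-115) + 9264) = (45344 + 28102)/(-115 + 9264) = 73446/9149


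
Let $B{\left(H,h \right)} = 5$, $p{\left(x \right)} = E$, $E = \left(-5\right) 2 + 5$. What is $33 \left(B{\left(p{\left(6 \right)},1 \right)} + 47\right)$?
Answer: $1716$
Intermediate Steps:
$E = -5$ ($E = -10 + 5 = -5$)
$p{\left(x \right)} = -5$
$33 \left(B{\left(p{\left(6 \right)},1 \right)} + 47\right) = 33 \left(5 + 47\right) = 33 \cdot 52 = 1716$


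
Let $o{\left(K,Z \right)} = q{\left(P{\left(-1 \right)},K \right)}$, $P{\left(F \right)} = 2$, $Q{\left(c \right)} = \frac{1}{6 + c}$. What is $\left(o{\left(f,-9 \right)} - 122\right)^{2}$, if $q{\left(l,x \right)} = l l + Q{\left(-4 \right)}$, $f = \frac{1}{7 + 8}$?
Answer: $\frac{55225}{4} \approx 13806.0$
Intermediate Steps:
$f = \frac{1}{15} \approx 0.066667$
$q{\left(l,x \right)} = \frac{1}{2} + l^{2}$ ($q{\left(l,x \right)} = l l + \frac{1}{6 - 4} = l^{2} + \frac{1}{2} = \frac{1}{2} + l^{2}$)
$o{\left(K,Z \right)} = \frac{9}{2}$ ($o{\left(K,Z \right)} = \frac{1}{2} + 2^{2} = \frac{1}{2} + 4 = \frac{9}{2}$)
$\left(o{\left(f,-9 \right)} - 122\right)^{2} = \left(\frac{9}{2} - 122\right)^{2} = \left(- \frac{235}{2}\right)^{2} = \frac{55225}{4}$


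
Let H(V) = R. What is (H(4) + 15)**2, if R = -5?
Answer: 100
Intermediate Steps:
H(V) = -5
(H(4) + 15)**2 = (-5 + 15)**2 = 10**2 = 100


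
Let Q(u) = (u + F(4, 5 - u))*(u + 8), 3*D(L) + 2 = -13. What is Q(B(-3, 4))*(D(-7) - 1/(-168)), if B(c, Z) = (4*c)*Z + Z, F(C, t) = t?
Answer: 12585/14 ≈ 898.93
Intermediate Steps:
D(L) = -5 (D(L) = -2/3 + (1/3)*(-13) = -2/3 - 13/3 = -5)
B(c, Z) = Z + 4*Z*c (B(c, Z) = 4*Z*c + Z = Z + 4*Z*c)
Q(u) = 40 + 5*u (Q(u) = (u + (5 - u))*(u + 8) = 5*(8 + u) = 40 + 5*u)
Q(B(-3, 4))*(D(-7) - 1/(-168)) = (40 + 5*(4*(1 + 4*(-3))))*(-5 - 1/(-168)) = (40 + 5*(4*(1 - 12)))*(-5 - 1*(-1/168)) = (40 + 5*(4*(-11)))*(-5 + 1/168) = (40 + 5*(-44))*(-839/168) = (40 - 220)*(-839/168) = -180*(-839/168) = 12585/14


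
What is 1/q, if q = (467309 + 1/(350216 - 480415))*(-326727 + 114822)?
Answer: -130199/12892970771253450 ≈ -1.0098e-11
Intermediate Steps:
q = -12892970771253450/130199 (q = (467309 + 1/(-130199))*(-211905) = (467309 - 1/130199)*(-211905) = (60843164490/130199)*(-211905) = -12892970771253450/130199 ≈ -9.9025e+10)
1/q = 1/(-12892970771253450/130199) = -130199/12892970771253450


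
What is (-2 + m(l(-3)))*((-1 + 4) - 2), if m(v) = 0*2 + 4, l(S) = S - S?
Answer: 2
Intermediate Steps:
l(S) = 0
m(v) = 4 (m(v) = 0 + 4 = 4)
(-2 + m(l(-3)))*((-1 + 4) - 2) = (-2 + 4)*((-1 + 4) - 2) = 2*(3 - 2) = 2*1 = 2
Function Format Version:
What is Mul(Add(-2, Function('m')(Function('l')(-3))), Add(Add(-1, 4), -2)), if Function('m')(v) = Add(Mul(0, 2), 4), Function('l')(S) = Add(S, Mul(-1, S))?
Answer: 2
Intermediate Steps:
Function('l')(S) = 0
Function('m')(v) = 4 (Function('m')(v) = Add(0, 4) = 4)
Mul(Add(-2, Function('m')(Function('l')(-3))), Add(Add(-1, 4), -2)) = Mul(Add(-2, 4), Add(Add(-1, 4), -2)) = Mul(2, Add(3, -2)) = Mul(2, 1) = 2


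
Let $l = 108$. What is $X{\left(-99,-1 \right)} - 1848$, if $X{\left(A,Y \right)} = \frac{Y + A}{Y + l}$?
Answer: $- \frac{197836}{107} \approx -1848.9$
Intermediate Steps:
$X{\left(A,Y \right)} = \frac{A + Y}{108 + Y}$ ($X{\left(A,Y \right)} = \frac{Y + A}{Y + 108} = \frac{A + Y}{108 + Y}$)
$X{\left(-99,-1 \right)} - 1848 = \frac{-99 - 1}{108 - 1} - 1848 = \frac{1}{107} \left(-100\right) - 1848 = - \frac{100}{107} - 1848 = - \frac{197836}{107}$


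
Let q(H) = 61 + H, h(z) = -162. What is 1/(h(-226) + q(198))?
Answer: 1/97 ≈ 0.010309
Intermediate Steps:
1/(h(-226) + q(198)) = 1/(-162 + (61 + 198)) = 1/(-162 + 259) = 1/97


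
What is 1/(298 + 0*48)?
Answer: 1/298 ≈ 0.0033557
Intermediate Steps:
1/(298 + 0*48) = 1/(298 + 0) = 1/298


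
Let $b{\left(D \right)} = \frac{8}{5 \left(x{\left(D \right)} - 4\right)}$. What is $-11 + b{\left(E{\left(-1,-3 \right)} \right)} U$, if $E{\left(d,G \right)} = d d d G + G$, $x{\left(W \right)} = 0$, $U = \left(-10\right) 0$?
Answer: $-11$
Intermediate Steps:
$U = 0$
$E{\left(d,G \right)} = G + G d^{3}$ ($E{\left(d,G \right)} = d^{2} d G + G = d^{3} G + G = G d^{3} + G = G + G d^{3}$)
$b{\left(D \right)} = - \frac{2}{5}$ ($b{\left(D \right)} = \frac{8}{5 \left(0 - 4\right)} = \frac{8}{5 \left(-4\right)} = \frac{8}{-20} = 8 \left(- \frac{1}{20}\right) = - \frac{2}{5}$)
$-11 + b{\left(E{\left(-1,-3 \right)} \right)} U = -11 - 0 = -11 + 0 = -11$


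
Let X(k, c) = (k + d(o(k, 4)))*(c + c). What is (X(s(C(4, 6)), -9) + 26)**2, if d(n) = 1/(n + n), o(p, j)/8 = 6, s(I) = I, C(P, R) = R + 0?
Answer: 1729225/256 ≈ 6754.8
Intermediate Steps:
C(P, R) = R
o(p, j) = 48 (o(p, j) = 8*6 = 48)
d(n) = 1/(2*n)
X(k, c) = 2*c*(1/96 + k) (X(k, c) = (k + (1/2)/48)*(c + c) = (k + (1/2)*(1/48))*(2*c) = (k + 1/96)*(2*c) = (1/96 + k)*(2*c) = 2*c*(1/96 + k))
(X(s(C(4, 6)), -9) + 26)**2 = ((1/48)*(-9)*(1 + 96*6) + 26)**2 = ((1/48)*(-9)*(1 + 576) + 26)**2 = ((1/48)*(-9)*577 + 26)**2 = (-1731/16 + 26)**2 = (-1315/16)**2 = 1729225/256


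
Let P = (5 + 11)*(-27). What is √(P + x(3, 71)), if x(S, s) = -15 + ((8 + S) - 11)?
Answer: I*√447 ≈ 21.142*I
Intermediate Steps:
x(S, s) = -18 + S (x(S, s) = -15 + (-3 + S) = -18 + S)
P = -432 (P = 16*(-27) = -432)
√(P + x(3, 71)) = √(-432 + (-18 + 3)) = √(-432 - 15) = √(-447) = I*√447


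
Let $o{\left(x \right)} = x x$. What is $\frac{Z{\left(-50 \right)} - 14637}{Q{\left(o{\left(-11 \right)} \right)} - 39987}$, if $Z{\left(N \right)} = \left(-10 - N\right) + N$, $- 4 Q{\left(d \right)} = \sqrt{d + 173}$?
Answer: $\frac{1561838904}{4263893735} - \frac{205058 \sqrt{6}}{12791681205} \approx 0.36625$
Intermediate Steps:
$o{\left(x \right)} = x^{2}$
$Q{\left(d \right)} = - \frac{\sqrt{173 + d}}{4}$ ($Q{\left(d \right)} = - \frac{\sqrt{d + 173}}{4} = - \frac{\sqrt{173 + d}}{4}$)
$Z{\left(N \right)} = -10$
$\frac{Z{\left(-50 \right)} - 14637}{Q{\left(o{\left(-11 \right)} \right)} - 39987} = \frac{-10 - 14637}{- \frac{\sqrt{173 + \left(-11\right)^{2}}}{4} - 39987} = - \frac{14647}{- \frac{\sqrt{173 + 121}}{4} - 39987} = - \frac{14647}{- \frac{\sqrt{294}}{4} - 39987} = - \frac{14647}{- \frac{7 \sqrt{6}}{4} - 39987} = - \frac{14647}{-39987 - \frac{7 \sqrt{6}}{4}}$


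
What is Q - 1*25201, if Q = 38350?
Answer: 13149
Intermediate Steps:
Q - 1*25201 = 38350 - 1*25201 = 38350 - 25201 = 13149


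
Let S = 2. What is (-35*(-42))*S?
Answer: 2940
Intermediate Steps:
(-35*(-42))*S = -35*(-42)*2 = 1470*2 = 2940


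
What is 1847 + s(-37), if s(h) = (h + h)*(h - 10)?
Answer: 5325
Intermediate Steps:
s(h) = 2*h*(-10 + h) (s(h) = (2*h)*(-10 + h) = 2*h*(-10 + h))
1847 + s(-37) = 1847 + 2*(-37)*(-10 - 37) = 1847 + 2*(-37)*(-47) = 1847 + 3478 = 5325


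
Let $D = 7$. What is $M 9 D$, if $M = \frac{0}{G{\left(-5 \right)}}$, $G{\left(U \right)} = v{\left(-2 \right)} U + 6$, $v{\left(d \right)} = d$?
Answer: $0$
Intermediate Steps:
$G{\left(U \right)} = 6 - 2 U$ ($G{\left(U \right)} = - 2 U + 6 = 6 - 2 U$)
$M = 0$ ($M = \frac{0}{6 - -10} = \frac{0}{6 + 10} = \frac{0}{16} = 0 \cdot \frac{1}{16} = 0$)
$M 9 D = 0 \cdot 9 \cdot 7 = 0 \cdot 7 = 0$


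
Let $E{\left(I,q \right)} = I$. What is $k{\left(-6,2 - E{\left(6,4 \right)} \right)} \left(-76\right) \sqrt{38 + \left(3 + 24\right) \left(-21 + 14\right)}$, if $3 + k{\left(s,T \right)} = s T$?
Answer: $- 1596 i \sqrt{151} \approx - 19612.0 i$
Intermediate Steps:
$k{\left(s,T \right)} = -3 + T s$ ($k{\left(s,T \right)} = -3 + s T = -3 + T s$)
$k{\left(-6,2 - E{\left(6,4 \right)} \right)} \left(-76\right) \sqrt{38 + \left(3 + 24\right) \left(-21 + 14\right)} = \left(-3 + \left(2 - 6\right) \left(-6\right)\right) \left(-76\right) \sqrt{38 + \left(3 + 24\right) \left(-21 + 14\right)} = \left(-3 + \left(2 - 6\right) \left(-6\right)\right) \left(-76\right) \sqrt{38 + 27 \left(-7\right)} = \left(-3 - -24\right) \left(-76\right) \sqrt{38 - 189} = \left(-3 + 24\right) \left(-76\right) \sqrt{-151} = 21 \left(-76\right) i \sqrt{151} = - 1596 i \sqrt{151}$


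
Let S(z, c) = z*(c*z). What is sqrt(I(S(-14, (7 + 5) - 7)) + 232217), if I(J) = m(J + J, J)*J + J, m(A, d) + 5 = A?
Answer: sqrt(2149097) ≈ 1466.0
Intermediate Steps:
m(A, d) = -5 + A
S(z, c) = c*z**2
I(J) = J + J*(-5 + 2*J) (I(J) = (-5 + (J + J))*J + J = (-5 + 2*J)*J + J = J*(-5 + 2*J) + J = J + J*(-5 + 2*J))
sqrt(I(S(-14, (7 + 5) - 7)) + 232217) = sqrt(2*(((7 + 5) - 7)*(-14)**2)*(-2 + ((7 + 5) - 7)*(-14)**2) + 232217) = sqrt(2*((12 - 7)*196)*(-2 + (12 - 7)*196) + 232217) = sqrt(2*(5*196)*(-2 + 5*196) + 232217) = sqrt(2*980*(-2 + 980) + 232217) = sqrt(2*980*978 + 232217) = sqrt(1916880 + 232217) = sqrt(2149097)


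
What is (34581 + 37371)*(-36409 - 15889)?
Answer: -3762945696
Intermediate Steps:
(34581 + 37371)*(-36409 - 15889) = 71952*(-52298) = -3762945696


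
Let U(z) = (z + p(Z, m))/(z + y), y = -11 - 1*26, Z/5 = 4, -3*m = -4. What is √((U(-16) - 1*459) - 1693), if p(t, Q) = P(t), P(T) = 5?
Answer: I*√6044385/53 ≈ 46.387*I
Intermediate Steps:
m = 4/3 (m = -⅓*(-4) = 4/3 ≈ 1.3333)
Z = 20 (Z = 5*4 = 20)
p(t, Q) = 5
y = -37 (y = -11 - 26 = -37)
U(z) = (5 + z)/(-37 + z) (U(z) = (z + 5)/(z - 37) = (5 + z)/(-37 + z))
√((U(-16) - 1*459) - 1693) = √(((5 - 16)/(-37 - 16) - 1*459) - 1693) = √((-11/(-53) - 459) - 1693) = √((-1/53*(-11) - 459) - 1693) = √((11/53 - 459) - 1693) = √(-24316/53 - 1693) = √(-114045/53) = I*√6044385/53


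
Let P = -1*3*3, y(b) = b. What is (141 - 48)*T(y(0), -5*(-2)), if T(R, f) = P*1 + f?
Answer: 93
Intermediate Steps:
P = -9 (P = -3*3 = -9)
T(R, f) = -9 + f (T(R, f) = -9*1 + f = -9 + f)
(141 - 48)*T(y(0), -5*(-2)) = (141 - 48)*(-9 - 5*(-2)) = 93*(-9 + 10) = 93*1 = 93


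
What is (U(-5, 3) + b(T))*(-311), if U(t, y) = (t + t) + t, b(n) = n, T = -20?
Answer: 10885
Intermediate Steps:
U(t, y) = 3*t (U(t, y) = 2*t + t = 3*t)
(U(-5, 3) + b(T))*(-311) = (3*(-5) - 20)*(-311) = (-15 - 20)*(-311) = -35*(-311) = 10885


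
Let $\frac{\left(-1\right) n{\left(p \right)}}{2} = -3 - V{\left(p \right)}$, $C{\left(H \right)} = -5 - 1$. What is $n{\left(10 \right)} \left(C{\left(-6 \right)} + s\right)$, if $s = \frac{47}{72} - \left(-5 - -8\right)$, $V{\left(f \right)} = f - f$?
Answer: $- \frac{601}{12} \approx -50.083$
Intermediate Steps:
$V{\left(f \right)} = 0$
$C{\left(H \right)} = -6$ ($C{\left(H \right)} = -5 - 1 = -6$)
$s = - \frac{169}{72}$ ($s = 47 \cdot \frac{1}{72} - \left(-5 + 8\right) = \frac{47}{72} - 3 = - \frac{169}{72} \approx -2.3472$)
$n{\left(p \right)} = 6$ ($n{\left(p \right)} = - 2 \left(-3 - 0\right) = - 2 \left(-3 + 0\right) = \left(-2\right) \left(-3\right) = 6$)
$n{\left(10 \right)} \left(C{\left(-6 \right)} + s\right) = 6 \left(-6 - \frac{169}{72}\right) = 6 \left(- \frac{601}{72}\right) = - \frac{601}{12}$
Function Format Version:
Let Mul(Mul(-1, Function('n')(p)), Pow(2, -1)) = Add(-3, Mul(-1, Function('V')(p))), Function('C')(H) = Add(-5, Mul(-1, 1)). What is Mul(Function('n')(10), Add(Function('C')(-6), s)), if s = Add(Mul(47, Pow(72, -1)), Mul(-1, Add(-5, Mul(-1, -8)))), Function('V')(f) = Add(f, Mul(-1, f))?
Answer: Rational(-601, 12) ≈ -50.083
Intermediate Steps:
Function('V')(f) = 0
Function('C')(H) = -6 (Function('C')(H) = Add(-5, -1) = -6)
s = Rational(-169, 72) (s = Add(Mul(47, Rational(1, 72)), Mul(-1, Add(-5, 8))) = Add(Rational(47, 72), Mul(-1, 3)) = Add(Rational(47, 72), -3) = Rational(-169, 72) ≈ -2.3472)
Function('n')(p) = 6 (Function('n')(p) = Mul(-2, Add(-3, Mul(-1, 0))) = Mul(-2, Add(-3, 0)) = Mul(-2, -3) = 6)
Mul(Function('n')(10), Add(Function('C')(-6), s)) = Mul(6, Add(-6, Rational(-169, 72))) = Mul(6, Rational(-601, 72)) = Rational(-601, 12)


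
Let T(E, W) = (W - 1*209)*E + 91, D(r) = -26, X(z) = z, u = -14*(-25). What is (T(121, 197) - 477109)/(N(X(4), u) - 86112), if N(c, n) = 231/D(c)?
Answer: 4146740/746381 ≈ 5.5558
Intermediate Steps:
u = 350
T(E, W) = 91 + E*(-209 + W) (T(E, W) = (W - 209)*E + 91 = (-209 + W)*E + 91 = E*(-209 + W) + 91 = 91 + E*(-209 + W))
N(c, n) = -231/26 (N(c, n) = 231/(-26) = 231*(-1/26) = -231/26)
(T(121, 197) - 477109)/(N(X(4), u) - 86112) = ((91 - 209*121 + 121*197) - 477109)/(-231/26 - 86112) = ((91 - 25289 + 23837) - 477109)/(-2239143/26) = (-1361 - 477109)*(-26/2239143) = -478470*(-26/2239143) = 4146740/746381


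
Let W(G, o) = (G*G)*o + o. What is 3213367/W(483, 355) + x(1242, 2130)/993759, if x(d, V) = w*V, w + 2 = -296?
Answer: -16458184402149/27433694391350 ≈ -0.59993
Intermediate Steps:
w = -298 (w = -2 - 296 = -298)
x(d, V) = -298*V
W(G, o) = o + o*G² (W(G, o) = G²*o + o = o*G² + o = o + o*G²)
3213367/W(483, 355) + x(1242, 2130)/993759 = 3213367/((355*(1 + 483²))) - 298*2130/993759 = 3213367/((355*(1 + 233289))) - 634740*1/993759 = 3213367/((355*233290)) - 211580/331253 = 3213367/82817950 - 211580/331253 = -16458184402149/27433694391350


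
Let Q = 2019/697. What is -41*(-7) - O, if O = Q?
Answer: 198020/697 ≈ 284.10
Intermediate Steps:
Q = 2019/697 (Q = 2019*(1/697) = 2019/697 ≈ 2.8967)
O = 2019/697 ≈ 2.8967
-41*(-7) - O = -41*(-7) - 1*2019/697 = 287 - 2019/697 = 198020/697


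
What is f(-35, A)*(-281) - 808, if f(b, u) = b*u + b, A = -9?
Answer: -79488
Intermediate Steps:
f(b, u) = b + b*u
f(-35, A)*(-281) - 808 = -35*(1 - 9)*(-281) - 808 = -35*(-8)*(-281) - 808 = 280*(-281) - 808 = -78680 - 808 = -79488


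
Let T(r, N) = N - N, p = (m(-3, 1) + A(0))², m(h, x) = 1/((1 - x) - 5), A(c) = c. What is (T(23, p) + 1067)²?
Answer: 1138489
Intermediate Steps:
m(h, x) = 1/(-4 - x)
p = 1/25 (p = (-1/(4 + 1) + 0)² = (-1/5 + 0)² = (-1*⅕ + 0)² = (-⅕ + 0)² = (-⅕)² = 1/25 ≈ 0.040000)
T(r, N) = 0
(T(23, p) + 1067)² = (0 + 1067)² = 1067² = 1138489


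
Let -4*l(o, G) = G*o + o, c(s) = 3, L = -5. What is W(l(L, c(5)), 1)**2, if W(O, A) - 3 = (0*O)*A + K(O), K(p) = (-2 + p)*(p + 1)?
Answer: 441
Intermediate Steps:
K(p) = (1 + p)*(-2 + p) (K(p) = (-2 + p)*(1 + p) = (1 + p)*(-2 + p))
l(o, G) = -o/4 - G*o/4 (l(o, G) = -(G*o + o)/4 = -(o + G*o)/4 = -o/4 - G*o/4)
W(O, A) = 1 + O**2 - O (W(O, A) = 3 + ((0*O)*A + (-2 + O**2 - O)) = 3 + (0*A + (-2 + O**2 - O)) = 3 + (0 + (-2 + O**2 - O)) = 3 + (-2 + O**2 - O) = 1 + O**2 - O)
W(l(L, c(5)), 1)**2 = (1 + (-1/4*(-5)*(1 + 3))**2 - (-1)*(-5)*(1 + 3)/4)**2 = (1 + (-1/4*(-5)*4)**2 - (-1)*(-5)*4/4)**2 = (1 + 5**2 - 1*5)**2 = (1 + 25 - 5)**2 = 21**2 = 441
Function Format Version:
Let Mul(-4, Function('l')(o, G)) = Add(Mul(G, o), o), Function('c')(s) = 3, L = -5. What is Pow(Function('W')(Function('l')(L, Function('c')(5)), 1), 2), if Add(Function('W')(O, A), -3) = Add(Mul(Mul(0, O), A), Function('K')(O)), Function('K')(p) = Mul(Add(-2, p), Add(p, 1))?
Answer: 441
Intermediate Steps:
Function('K')(p) = Mul(Add(1, p), Add(-2, p)) (Function('K')(p) = Mul(Add(-2, p), Add(1, p)) = Mul(Add(1, p), Add(-2, p)))
Function('l')(o, G) = Add(Mul(Rational(-1, 4), o), Mul(Rational(-1, 4), G, o)) (Function('l')(o, G) = Mul(Rational(-1, 4), Add(Mul(G, o), o)) = Mul(Rational(-1, 4), Add(o, Mul(G, o))) = Add(Mul(Rational(-1, 4), o), Mul(Rational(-1, 4), G, o)))
Function('W')(O, A) = Add(1, Pow(O, 2), Mul(-1, O)) (Function('W')(O, A) = Add(3, Add(Mul(Mul(0, O), A), Add(-2, Pow(O, 2), Mul(-1, O)))) = Add(3, Add(Mul(0, A), Add(-2, Pow(O, 2), Mul(-1, O)))) = Add(3, Add(0, Add(-2, Pow(O, 2), Mul(-1, O)))) = Add(3, Add(-2, Pow(O, 2), Mul(-1, O))) = Add(1, Pow(O, 2), Mul(-1, O)))
Pow(Function('W')(Function('l')(L, Function('c')(5)), 1), 2) = Pow(Add(1, Pow(Mul(Rational(-1, 4), -5, Add(1, 3)), 2), Mul(-1, Mul(Rational(-1, 4), -5, Add(1, 3)))), 2) = Pow(Add(1, Pow(Mul(Rational(-1, 4), -5, 4), 2), Mul(-1, Mul(Rational(-1, 4), -5, 4))), 2) = Pow(Add(1, Pow(5, 2), Mul(-1, 5)), 2) = Pow(Add(1, 25, -5), 2) = Pow(21, 2) = 441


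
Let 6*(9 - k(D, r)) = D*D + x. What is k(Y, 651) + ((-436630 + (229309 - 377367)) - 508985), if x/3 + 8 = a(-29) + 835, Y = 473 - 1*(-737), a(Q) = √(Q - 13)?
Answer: -8028565/6 - I*√42/2 ≈ -1.3381e+6 - 3.2404*I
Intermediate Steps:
a(Q) = √(-13 + Q)
Y = 1210 (Y = 473 + 737 = 1210)
x = 2481 + 3*I*√42 (x = -24 + 3*(√(-13 - 29) + 835) = -24 + 3*(√(-42) + 835) = -24 + 3*(I*√42 + 835) = -24 + 3*(835 + I*√42) = -24 + (2505 + 3*I*√42) = 2481 + 3*I*√42 ≈ 2481.0 + 19.442*I)
k(D, r) = -809/2 - D²/6 - I*√42/2 (k(D, r) = 9 - (D*D + (2481 + 3*I*√42))/6 = 9 - (D² + (2481 + 3*I*√42))/6 = 9 - (2481 + D² + 3*I*√42)/6 = 9 + (-827/2 - D²/6 - I*√42/2) = -809/2 - D²/6 - I*√42/2)
k(Y, 651) + ((-436630 + (229309 - 377367)) - 508985) = (-809/2 - ⅙*1210² - I*√42/2) + ((-436630 + (229309 - 377367)) - 508985) = (-809/2 - ⅙*1464100 - I*√42/2) + ((-436630 - 148058) - 508985) = (-809/2 - 732050/3 - I*√42/2) + (-584688 - 508985) = (-1466527/6 - I*√42/2) - 1093673 = -8028565/6 - I*√42/2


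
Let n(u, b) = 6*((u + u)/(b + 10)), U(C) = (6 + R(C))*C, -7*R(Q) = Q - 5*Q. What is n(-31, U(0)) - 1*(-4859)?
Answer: 24109/5 ≈ 4821.8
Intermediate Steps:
R(Q) = 4*Q/7 (R(Q) = -(Q - 5*Q)/7 = -(-4)*Q/7 = 4*Q/7)
U(C) = C*(6 + 4*C/7) (U(C) = (6 + 4*C/7)*C = C*(6 + 4*C/7))
n(u, b) = 12*u/(10 + b) (n(u, b) = 6*((2*u)/(10 + b)) = 6*(2*u/(10 + b)) = 12*u/(10 + b))
n(-31, U(0)) - 1*(-4859) = 12*(-31)/(10 + (2/7)*0*(21 + 2*0)) - 1*(-4859) = 12*(-31)/(10 + (2/7)*0*(21 + 0)) + 4859 = 12*(-31)/(10 + (2/7)*0*21) + 4859 = 12*(-31)/(10 + 0) + 4859 = 12*(-31)/10 + 4859 = 12*(-31)*(⅒) + 4859 = -186/5 + 4859 = 24109/5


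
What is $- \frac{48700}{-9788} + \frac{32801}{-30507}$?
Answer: $\frac{291158678}{74650629} \approx 3.9003$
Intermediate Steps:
$- \frac{48700}{-9788} + \frac{32801}{-30507} = \left(-48700\right) \left(- \frac{1}{9788}\right) + 32801 \left(- \frac{1}{30507}\right) = \frac{12175}{2447} - \frac{32801}{30507} = \frac{291158678}{74650629}$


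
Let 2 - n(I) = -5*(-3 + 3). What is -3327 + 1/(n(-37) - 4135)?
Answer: -13750492/4133 ≈ -3327.0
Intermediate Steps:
n(I) = 2 (n(I) = 2 - (-5)*(-3 + 3) = 2 - (-5)*0 = 2 - 1*0 = 2 + 0 = 2)
-3327 + 1/(n(-37) - 4135) = -3327 + 1/(2 - 4135) = -3327 + 1/(-4133) = -3327 - 1/4133 = -13750492/4133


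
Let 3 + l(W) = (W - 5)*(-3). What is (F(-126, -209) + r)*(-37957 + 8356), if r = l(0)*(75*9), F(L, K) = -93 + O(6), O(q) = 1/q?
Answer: -474040281/2 ≈ -2.3702e+8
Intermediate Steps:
l(W) = 12 - 3*W (l(W) = -3 + (W - 5)*(-3) = -3 + (-5 + W)*(-3) = -3 + (15 - 3*W) = 12 - 3*W)
F(L, K) = -557/6 (F(L, K) = -93 + 1/6 = -557/6)
r = 8100 (r = (12 - 3*0)*(75*9) = (12 + 0)*675 = 12*675 = 8100)
(F(-126, -209) + r)*(-37957 + 8356) = (-557/6 + 8100)*(-37957 + 8356) = (48043/6)*(-29601) = -474040281/2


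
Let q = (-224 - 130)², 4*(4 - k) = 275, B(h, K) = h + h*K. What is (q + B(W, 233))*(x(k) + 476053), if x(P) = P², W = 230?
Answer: 86029269084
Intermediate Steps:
B(h, K) = h + K*h
k = -259/4 (k = 4 - ¼*275 = 4 - 275/4 = -259/4 ≈ -64.750)
q = 125316 (q = (-354)² = 125316)
(q + B(W, 233))*(x(k) + 476053) = (125316 + 230*(1 + 233))*((-259/4)² + 476053) = (125316 + 230*234)*(67081/16 + 476053) = (125316 + 53820)*(7683929/16) = 179136*(7683929/16) = 86029269084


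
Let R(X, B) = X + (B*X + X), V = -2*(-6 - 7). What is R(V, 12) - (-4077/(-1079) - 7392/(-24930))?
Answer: 1613631917/4483245 ≈ 359.92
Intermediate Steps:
V = 26 (V = -2*(-13) = 26)
R(X, B) = 2*X + B*X (R(X, B) = X + (X + B*X) = 2*X + B*X)
R(V, 12) - (-4077/(-1079) - 7392/(-24930)) = 26*(2 + 12) - (-4077/(-1079) - 7392/(-24930)) = 26*14 - (-4077*(-1/1079) - 7392*(-1/24930)) = 364 - (4077/1079 + 1232/4155) = 364 - 1*18269263/4483245 = 364 - 18269263/4483245 = 1613631917/4483245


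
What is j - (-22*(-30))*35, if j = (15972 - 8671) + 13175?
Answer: -2624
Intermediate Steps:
j = 20476 (j = 7301 + 13175 = 20476)
j - (-22*(-30))*35 = 20476 - (-22*(-30))*35 = 20476 - 660*35 = 20476 - 1*23100 = 20476 - 23100 = -2624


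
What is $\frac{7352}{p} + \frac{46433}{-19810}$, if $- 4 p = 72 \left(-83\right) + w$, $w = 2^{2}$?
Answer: $\frac{76318651}{29576330} \approx 2.5804$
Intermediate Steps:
$w = 4$
$p = 1493$ ($p = - \frac{72 \left(-83\right) + 4}{4} = - \frac{-5976 + 4}{4} = \left(- \frac{1}{4}\right) \left(-5972\right) = 1493$)
$\frac{7352}{p} + \frac{46433}{-19810} = \frac{7352}{1493} + \frac{46433}{-19810} = 7352 \cdot \frac{1}{1493} + 46433 \left(- \frac{1}{19810}\right) = \frac{7352}{1493} - \frac{46433}{19810} = \frac{76318651}{29576330}$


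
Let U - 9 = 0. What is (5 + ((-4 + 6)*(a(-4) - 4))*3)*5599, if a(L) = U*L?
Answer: -1315765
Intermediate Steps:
U = 9 (U = 9 + 0 = 9)
a(L) = 9*L
(5 + ((-4 + 6)*(a(-4) - 4))*3)*5599 = (5 + ((-4 + 6)*(9*(-4) - 4))*3)*5599 = (5 + (2*(-36 - 4))*3)*5599 = (5 + (2*(-40))*3)*5599 = (5 - 80*3)*5599 = (5 - 240)*5599 = -235*5599 = -1315765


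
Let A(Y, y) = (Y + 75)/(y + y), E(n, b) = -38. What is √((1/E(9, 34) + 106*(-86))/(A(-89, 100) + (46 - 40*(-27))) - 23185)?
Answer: I*√106142354614755615/2139267 ≈ 152.29*I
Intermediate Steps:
A(Y, y) = (75 + Y)/(2*y) (A(Y, y) = (75 + Y)/((2*y)) = (75 + Y)*(1/(2*y)) = (75 + Y)/(2*y))
√((1/E(9, 34) + 106*(-86))/(A(-89, 100) + (46 - 40*(-27))) - 23185) = √((1/(-38) + 106*(-86))/((½)*(75 - 89)/100 + (46 - 40*(-27))) - 23185) = √((-1/38 - 9116)/((½)*(1/100)*(-14) + (46 + 1080)) - 23185) = √(-346409/(38*(-7/100 + 1126)) - 23185) = √(-346409/(38*112593/100) - 23185) = √(-346409/38*100/112593 - 23185) = √(-17320450/2139267 - 23185) = √(-49616225845/2139267) = I*√106142354614755615/2139267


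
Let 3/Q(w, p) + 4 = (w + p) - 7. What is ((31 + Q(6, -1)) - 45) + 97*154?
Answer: 29847/2 ≈ 14924.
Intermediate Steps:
Q(w, p) = 3/(-11 + p + w) (Q(w, p) = 3/(-4 + ((w + p) - 7)) = 3/(-4 + ((p + w) - 7)) = 3/(-4 + (-7 + p + w)) = 3/(-11 + p + w))
((31 + Q(6, -1)) - 45) + 97*154 = ((31 + 3/(-11 - 1 + 6)) - 45) + 97*154 = ((31 + 3/(-6)) - 45) + 14938 = ((31 + 3*(-⅙)) - 45) + 14938 = ((31 - ½) - 45) + 14938 = (61/2 - 45) + 14938 = -29/2 + 14938 = 29847/2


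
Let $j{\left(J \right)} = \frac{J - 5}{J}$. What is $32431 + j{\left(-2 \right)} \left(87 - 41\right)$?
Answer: $32592$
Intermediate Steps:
$j{\left(J \right)} = \frac{-5 + J}{J}$
$32431 + j{\left(-2 \right)} \left(87 - 41\right) = 32431 + \frac{-5 - 2}{-2} \left(87 - 41\right) = 32431 + \left(- \frac{1}{2}\right) \left(-7\right) 46 = 32431 + \frac{7}{2} \cdot 46 = 32431 + 161 = 32592$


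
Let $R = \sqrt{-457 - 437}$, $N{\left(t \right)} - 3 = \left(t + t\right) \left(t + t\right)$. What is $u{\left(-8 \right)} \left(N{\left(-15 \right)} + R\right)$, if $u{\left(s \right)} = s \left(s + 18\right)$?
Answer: $-72240 - 80 i \sqrt{894} \approx -72240.0 - 2392.0 i$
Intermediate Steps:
$u{\left(s \right)} = s \left(18 + s\right)$
$N{\left(t \right)} = 3 + 4 t^{2}$ ($N{\left(t \right)} = 3 + \left(t + t\right) \left(t + t\right) = 3 + 2 t 2 t = 3 + 4 t^{2}$)
$R = i \sqrt{894}$ ($R = \sqrt{-894} = i \sqrt{894} \approx 29.9 i$)
$u{\left(-8 \right)} \left(N{\left(-15 \right)} + R\right) = - 8 \left(18 - 8\right) \left(\left(3 + 4 \left(-15\right)^{2}\right) + i \sqrt{894}\right) = \left(-8\right) 10 \left(\left(3 + 4 \cdot 225\right) + i \sqrt{894}\right) = - 80 \left(\left(3 + 900\right) + i \sqrt{894}\right) = - 80 \left(903 + i \sqrt{894}\right) = -72240 - 80 i \sqrt{894}$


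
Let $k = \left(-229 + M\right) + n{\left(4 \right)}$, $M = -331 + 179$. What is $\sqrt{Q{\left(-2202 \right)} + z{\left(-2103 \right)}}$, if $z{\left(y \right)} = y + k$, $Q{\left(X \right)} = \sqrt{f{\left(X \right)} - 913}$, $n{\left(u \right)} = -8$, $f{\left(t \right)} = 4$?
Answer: $\sqrt{-2492 + 3 i \sqrt{101}} \approx 0.302 + 49.921 i$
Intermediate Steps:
$M = -152$
$Q{\left(X \right)} = 3 i \sqrt{101}$ ($Q{\left(X \right)} = \sqrt{4 - 913} = \sqrt{-909} = 3 i \sqrt{101}$)
$k = -389$ ($k = \left(-229 - 152\right) - 8 = -381 - 8 = -389$)
$z{\left(y \right)} = -389 + y$ ($z{\left(y \right)} = y - 389 = -389 + y$)
$\sqrt{Q{\left(-2202 \right)} + z{\left(-2103 \right)}} = \sqrt{3 i \sqrt{101} - 2492} = \sqrt{-2492 + 3 i \sqrt{101}}$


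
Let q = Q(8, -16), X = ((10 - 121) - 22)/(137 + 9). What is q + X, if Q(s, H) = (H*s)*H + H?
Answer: 296539/146 ≈ 2031.1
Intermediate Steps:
X = -133/146 (X = (-111 - 22)/146 = -133*1/146 = -133/146 ≈ -0.91096)
Q(s, H) = H + s*H² (Q(s, H) = s*H² + H = H + s*H²)
q = 2032 (q = -16*(1 - 16*8) = -16*(1 - 128) = -16*(-127) = 2032)
q + X = 2032 - 133/146 = 296539/146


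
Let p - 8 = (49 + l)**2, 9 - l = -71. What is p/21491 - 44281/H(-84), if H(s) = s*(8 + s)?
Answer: -845355755/137198544 ≈ -6.1616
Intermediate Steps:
l = 80 (l = 9 - 1*(-71) = 9 + 71 = 80)
p = 16649 (p = 8 + (49 + 80)**2 = 8 + 129**2 = 8 + 16641 = 16649)
p/21491 - 44281/H(-84) = 16649/21491 - 44281*(-1/(84*(8 - 84))) = 16649*(1/21491) - 44281/((-84*(-76))) = 16649/21491 - 44281/6384 = -845355755/137198544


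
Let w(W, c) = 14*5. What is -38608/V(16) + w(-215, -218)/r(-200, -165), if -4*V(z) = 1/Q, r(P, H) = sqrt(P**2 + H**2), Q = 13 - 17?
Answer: -617728 + 14*sqrt(2689)/2689 ≈ -6.1773e+5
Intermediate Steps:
w(W, c) = 70
Q = -4
r(P, H) = sqrt(H**2 + P**2)
V(z) = 1/16 (V(z) = -1/4/(-4) = -1/4*(-1/4) = 1/16)
-38608/V(16) + w(-215, -218)/r(-200, -165) = -38608/1/16 + 70/(sqrt((-165)**2 + (-200)**2)) = -38608*16 + 70/(sqrt(27225 + 40000)) = -617728 + 70/(sqrt(67225)) = -617728 + 70/((5*sqrt(2689))) = -617728 + 70*(sqrt(2689)/13445) = -617728 + 14*sqrt(2689)/2689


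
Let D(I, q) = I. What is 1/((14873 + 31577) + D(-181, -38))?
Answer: 1/46269 ≈ 2.1613e-5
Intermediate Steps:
1/((14873 + 31577) + D(-181, -38)) = 1/((14873 + 31577) - 181) = 1/(46450 - 181) = 1/46269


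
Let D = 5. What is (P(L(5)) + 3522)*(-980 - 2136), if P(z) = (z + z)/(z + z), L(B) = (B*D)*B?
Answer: -10977668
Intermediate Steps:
L(B) = 5*B² (L(B) = (B*5)*B = (5*B)*B = 5*B²)
P(z) = 1 (P(z) = (2*z)/((2*z)) = (2*z)*(1/(2*z)) = 1)
(P(L(5)) + 3522)*(-980 - 2136) = (1 + 3522)*(-980 - 2136) = 3523*(-3116) = -10977668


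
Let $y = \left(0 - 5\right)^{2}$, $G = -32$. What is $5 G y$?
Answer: $-4000$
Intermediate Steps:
$y = 25$ ($y = \left(-5\right)^{2} = 25$)
$5 G y = 5 \left(-32\right) 25 = \left(-160\right) 25 = -4000$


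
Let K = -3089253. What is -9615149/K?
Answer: 9615149/3089253 ≈ 3.1124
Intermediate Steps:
-9615149/K = -9615149/(-3089253) = -9615149*(-1/3089253) = 9615149/3089253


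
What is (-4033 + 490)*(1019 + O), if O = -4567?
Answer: 12570564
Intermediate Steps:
(-4033 + 490)*(1019 + O) = (-4033 + 490)*(1019 - 4567) = -3543*(-3548) = 12570564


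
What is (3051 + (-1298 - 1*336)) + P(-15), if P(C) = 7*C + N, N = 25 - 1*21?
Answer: 1316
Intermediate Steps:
N = 4 (N = 25 - 21 = 4)
P(C) = 4 + 7*C (P(C) = 7*C + 4 = 4 + 7*C)
(3051 + (-1298 - 1*336)) + P(-15) = (3051 + (-1298 - 1*336)) + (4 + 7*(-15)) = (3051 + (-1298 - 336)) + (4 - 105) = (3051 - 1634) - 101 = 1417 - 101 = 1316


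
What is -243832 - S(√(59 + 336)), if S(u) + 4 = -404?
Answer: -243424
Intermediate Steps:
S(u) = -408 (S(u) = -4 - 404 = -408)
-243832 - S(√(59 + 336)) = -243832 - 1*(-408) = -243832 + 408 = -243424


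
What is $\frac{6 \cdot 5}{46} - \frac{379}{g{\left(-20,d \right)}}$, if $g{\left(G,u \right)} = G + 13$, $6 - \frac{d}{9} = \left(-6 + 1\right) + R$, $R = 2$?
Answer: $\frac{8822}{161} \approx 54.795$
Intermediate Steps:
$d = 81$ ($d = 54 - 9 \left(\left(-6 + 1\right) + 2\right) = 54 - 9 \left(-5 + 2\right) = 54 - -27 = 54 + 27 = 81$)
$g{\left(G,u \right)} = 13 + G$
$\frac{6 \cdot 5}{46} - \frac{379}{g{\left(-20,d \right)}} = \frac{6 \cdot 5}{46} - \frac{379}{13 - 20} = 30 \cdot \frac{1}{46} - \frac{379}{-7} = \frac{15}{23} - - \frac{379}{7} = \frac{15}{23} + \frac{379}{7} = \frac{8822}{161}$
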